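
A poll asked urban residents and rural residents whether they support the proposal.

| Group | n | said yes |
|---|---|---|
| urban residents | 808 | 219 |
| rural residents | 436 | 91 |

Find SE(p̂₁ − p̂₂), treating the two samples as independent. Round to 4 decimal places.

0.0250

First, p̂₁ = 219/808 = 0.2710; p̂₂ = 91/436 = 0.2087.
The two standard errors are √(0.2710×0.7290/808) = 0.01564 and √(0.2087×0.7913/436) = 0.01946.
Because the samples are independent, SE_diff = √(0.01564² + 0.01946²) = 0.02497.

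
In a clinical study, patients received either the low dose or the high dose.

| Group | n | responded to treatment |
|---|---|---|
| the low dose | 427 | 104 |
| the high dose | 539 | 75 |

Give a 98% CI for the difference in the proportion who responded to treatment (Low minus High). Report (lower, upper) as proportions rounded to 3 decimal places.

(0.045, 0.164)

Sample proportions: 104/427 = 0.2436, 75/539 = 0.1391.
Each SE is √(p̂(1−p̂)/n): √(0.2436·0.7564/427) = 0.02077 and √(0.1391·0.8609/539) = 0.01491.
SE(p̂₁ − p̂₂) = √(SE₁² + SE₂²) = √(0.0004313929 + 0.0002223081) = 0.02557, since the two samples are independent.
At 98% confidence z* = 2.326; margin = 2.326 × 0.02557 = 0.05948.
The difference is 0.2436 − 0.1391 = 0.1045, so the interval is 0.1045 ± 0.05948 = (0.045, 0.164).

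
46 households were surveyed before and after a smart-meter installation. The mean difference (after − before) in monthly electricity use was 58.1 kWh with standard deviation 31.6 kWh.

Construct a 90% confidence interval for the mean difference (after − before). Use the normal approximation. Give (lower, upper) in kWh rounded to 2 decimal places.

Paired design: SE = s_d/√n = 31.6/√46 = 4.6592.
z* = 1.645; margin of error = 1.645 × 4.6592 = 7.6644.
58.1 ± 7.6644 → (50.44, 65.76).

(50.44, 65.76)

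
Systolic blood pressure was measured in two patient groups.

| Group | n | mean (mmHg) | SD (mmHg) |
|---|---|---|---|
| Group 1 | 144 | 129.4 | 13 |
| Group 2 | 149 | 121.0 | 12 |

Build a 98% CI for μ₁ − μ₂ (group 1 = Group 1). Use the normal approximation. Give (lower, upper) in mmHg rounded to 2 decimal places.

(5.00, 11.80)

SE₁ = s₁/√n₁ = 13/√144 = 1.0833; SE₂ = 12/√149 = 0.9831.
Independent samples, unequal variances: SE_diff = √(SE₁² + SE₂²) = √(1.17353889 + 0.96648561) = 1.4629.
z* = 2.326, so margin of error = 2.326 × 1.4629 = 3.4027.
Difference in means = 129.4 − 121.0 = 8.4000.
8.4000 ± 3.4027 → (5.00, 11.80).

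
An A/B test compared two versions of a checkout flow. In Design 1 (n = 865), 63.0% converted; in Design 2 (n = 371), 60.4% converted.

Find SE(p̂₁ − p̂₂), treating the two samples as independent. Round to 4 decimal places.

The two standard errors are √(0.6300×0.3700/865) = 0.01642 and √(0.6040×0.3960/371) = 0.02539.
Because the samples are independent, SE_diff = √(0.01642² + 0.02539²) = 0.03024.

0.0302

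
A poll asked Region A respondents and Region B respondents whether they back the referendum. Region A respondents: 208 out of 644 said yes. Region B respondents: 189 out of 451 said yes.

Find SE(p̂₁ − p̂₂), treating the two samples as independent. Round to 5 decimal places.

First, p̂₁ = 208/644 = 0.3230; p̂₂ = 189/451 = 0.4191.
The two standard errors are √(0.3230×0.6770/644) = 0.01843 and √(0.4191×0.5809/451) = 0.02323.
Because the samples are independent, SE_diff = √(0.01843² + 0.02323²) = 0.02965.

0.02965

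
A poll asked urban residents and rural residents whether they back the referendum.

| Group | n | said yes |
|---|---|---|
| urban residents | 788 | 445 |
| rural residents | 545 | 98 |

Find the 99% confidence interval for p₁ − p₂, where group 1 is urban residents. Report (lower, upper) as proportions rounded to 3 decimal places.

(0.323, 0.447)

p̂₁ = 445/788 = 0.5647 and p̂₂ = 98/545 = 0.1798.
SE₁ = √(p̂₁(1−p̂₁)/n₁) = √(0.5647·0.4353/788) = 0.01766; SE₂ = √(0.1798·0.8202/545) = 0.01645.
Independent samples: SE of the difference = √(SE₁² + SE₂²) = √(0.0003118756 + 0.0002706025) = 0.02413.
z* for 99% confidence is 2.576, so the margin of error is 2.576 × 0.02413 = 0.06216.
Point estimate p̂₁ − p̂₂ = 0.5647 − 0.1798 = 0.3849.
0.3849 ± 0.06216 → (0.323, 0.447).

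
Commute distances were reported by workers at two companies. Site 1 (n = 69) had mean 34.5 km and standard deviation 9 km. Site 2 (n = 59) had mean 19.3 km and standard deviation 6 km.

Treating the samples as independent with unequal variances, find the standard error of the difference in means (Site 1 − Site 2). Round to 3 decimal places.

1.336

Per-group SEs: s₁/√n₁ = 9/√69 = 1.0835, s₂/√n₂ = 6/√59 = 0.7811.
Unpooled SE of the difference: √(1.17397225 + 0.61011721) = 1.3357.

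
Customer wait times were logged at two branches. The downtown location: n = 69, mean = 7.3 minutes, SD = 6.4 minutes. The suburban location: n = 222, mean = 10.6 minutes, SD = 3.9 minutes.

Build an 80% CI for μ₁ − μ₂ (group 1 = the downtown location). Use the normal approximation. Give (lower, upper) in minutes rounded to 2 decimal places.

(-4.34, -2.26)

SE₁ = s₁/√n₁ = 6.4/√69 = 0.7705; SE₂ = 3.9/√222 = 0.2618.
Independent samples, unequal variances: SE_diff = √(SE₁² + SE₂²) = √(0.59367025 + 0.06853924) = 0.8138.
z* = 1.282, so margin of error = 1.282 × 0.8138 = 1.0433.
Difference in means = 7.3 − 10.6 = -3.3000.
-3.3000 ± 1.0433 → (-4.34, -2.26).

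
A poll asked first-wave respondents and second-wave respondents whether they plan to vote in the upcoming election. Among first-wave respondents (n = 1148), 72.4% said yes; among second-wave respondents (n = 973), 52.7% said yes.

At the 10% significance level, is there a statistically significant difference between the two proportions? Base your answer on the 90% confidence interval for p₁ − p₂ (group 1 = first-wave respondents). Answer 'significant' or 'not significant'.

SE₁ = √(p̂₁(1−p̂₁)/n₁) = √(0.7240·0.2760/1148) = 0.01319; SE₂ = √(0.5270·0.4730/973) = 0.01601.
Independent samples: SE of the difference = √(SE₁² + SE₂²) = √(0.0001739761 + 0.0002563201) = 0.02074.
z* for 90% confidence is 1.645, so the margin of error is 1.645 × 0.02074 = 0.03412.
Point estimate p̂₁ − p̂₂ = 0.7240 − 0.5270 = 0.1970.
0.1970 ± 0.03412 → (0.16288, 0.23112).
The interval (0.16288, 0.23112) does not contain 0, so the difference is significant.

significant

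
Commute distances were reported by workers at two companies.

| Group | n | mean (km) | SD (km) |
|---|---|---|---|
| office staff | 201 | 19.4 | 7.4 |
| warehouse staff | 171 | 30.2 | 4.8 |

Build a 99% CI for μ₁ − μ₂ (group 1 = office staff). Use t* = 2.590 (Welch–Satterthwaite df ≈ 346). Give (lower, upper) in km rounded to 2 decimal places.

(-12.45, -9.15)

Per-group SEs: s₁/√n₁ = 7.4/√201 = 0.5220, s₂/√n₂ = 4.8/√171 = 0.3671.
Unpooled SE of the difference: √(0.272484 + 0.13476241) = 0.6382.
Margin of error = t* · SE = 2.590 × 0.6382 = 1.6529.
x̄₁ − x̄₂ = 19.4 − 30.2 = -10.8000.
CI: -10.8000 ± 1.6529 = (-12.45, -9.15).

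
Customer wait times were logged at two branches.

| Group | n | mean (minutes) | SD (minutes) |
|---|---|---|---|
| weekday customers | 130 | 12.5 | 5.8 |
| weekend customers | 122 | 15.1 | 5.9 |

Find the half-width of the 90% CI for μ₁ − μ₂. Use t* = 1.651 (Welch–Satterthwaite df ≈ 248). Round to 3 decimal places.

1.218

SE₁ = s₁/√n₁ = 5.8/√130 = 0.5087; SE₂ = 5.9/√122 = 0.5342.
Independent samples, unequal variances: SE_diff = √(SE₁² + SE₂²) = √(0.25877569 + 0.28536964) = 0.7377.
t* = 1.651, so margin of error = 1.651 × 0.7377 = 1.2179.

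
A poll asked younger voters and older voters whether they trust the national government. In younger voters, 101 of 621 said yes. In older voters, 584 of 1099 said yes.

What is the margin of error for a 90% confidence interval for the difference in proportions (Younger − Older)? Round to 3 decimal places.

0.035

Sample proportions: 101/621 = 0.1626, 584/1099 = 0.5314.
Each SE is √(p̂(1−p̂)/n): √(0.1626·0.8374/621) = 0.01481 and √(0.5314·0.4686/1099) = 0.01505.
SE(p̂₁ − p̂₂) = √(SE₁² + SE₂²) = √(0.0002193361 + 0.0002265025) = 0.02111, since the two samples are independent.
At 90% confidence z* = 1.645; margin = 1.645 × 0.02111 = 0.03473.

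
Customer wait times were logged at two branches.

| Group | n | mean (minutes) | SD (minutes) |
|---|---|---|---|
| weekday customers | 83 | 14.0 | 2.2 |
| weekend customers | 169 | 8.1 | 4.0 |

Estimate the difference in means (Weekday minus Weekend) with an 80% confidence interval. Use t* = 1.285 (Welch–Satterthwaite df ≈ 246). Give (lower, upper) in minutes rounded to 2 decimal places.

Per-group SEs: s₁/√n₁ = 2.2/√83 = 0.2415, s₂/√n₂ = 4.0/√169 = 0.3077.
Unpooled SE of the difference: √(0.05832225 + 0.09467929) = 0.3912.
Margin of error = t* · SE = 1.285 × 0.3912 = 0.5027.
x̄₁ − x̄₂ = 14.0 − 8.1 = 5.9000.
CI: 5.9000 ± 0.5027 = (5.40, 6.40).

(5.40, 6.40)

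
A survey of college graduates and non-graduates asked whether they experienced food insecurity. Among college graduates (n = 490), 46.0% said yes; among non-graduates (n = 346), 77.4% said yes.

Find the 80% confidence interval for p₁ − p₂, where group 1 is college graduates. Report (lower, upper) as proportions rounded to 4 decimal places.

SE₁ = √(p̂₁(1−p̂₁)/n₁) = √(0.4600·0.5400/490) = 0.02252; SE₂ = √(0.7740·0.2260/346) = 0.02248.
Independent samples: SE of the difference = √(SE₁² + SE₂²) = √(0.0005071504 + 0.0005053504) = 0.03182.
z* for 80% confidence is 1.282, so the margin of error is 1.282 × 0.03182 = 0.04079.
Point estimate p̂₁ − p̂₂ = 0.4600 − 0.7740 = -0.3140.
-0.3140 ± 0.04079 → (-0.3548, -0.2732).

(-0.3548, -0.2732)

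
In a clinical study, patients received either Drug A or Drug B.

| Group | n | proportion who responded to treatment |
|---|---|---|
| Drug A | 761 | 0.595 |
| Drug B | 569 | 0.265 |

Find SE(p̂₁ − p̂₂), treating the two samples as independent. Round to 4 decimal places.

0.0257

Each SE is √(p̂(1−p̂)/n): √(0.5950·0.4050/761) = 0.01779 and √(0.2650·0.7350/569) = 0.01850.
SE(p̂₁ − p̂₂) = √(SE₁² + SE₂²) = √(0.0003164841 + 0.00034225) = 0.02567, since the two samples are independent.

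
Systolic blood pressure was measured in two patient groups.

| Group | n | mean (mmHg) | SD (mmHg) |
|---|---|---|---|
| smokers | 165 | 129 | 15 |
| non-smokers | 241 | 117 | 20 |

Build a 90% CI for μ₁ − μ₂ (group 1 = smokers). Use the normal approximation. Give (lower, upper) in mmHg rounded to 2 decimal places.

(9.14, 14.86)

Per-group SEs: s₁/√n₁ = 15/√165 = 1.1677, s₂/√n₂ = 20/√241 = 1.2883.
Unpooled SE of the difference: √(1.36352329 + 1.65971689) = 1.7387.
Margin of error = z* · SE = 1.645 × 1.7387 = 2.8602.
x̄₁ − x̄₂ = 129 − 117 = 12.0000.
CI: 12.0000 ± 2.8602 = (9.14, 14.86).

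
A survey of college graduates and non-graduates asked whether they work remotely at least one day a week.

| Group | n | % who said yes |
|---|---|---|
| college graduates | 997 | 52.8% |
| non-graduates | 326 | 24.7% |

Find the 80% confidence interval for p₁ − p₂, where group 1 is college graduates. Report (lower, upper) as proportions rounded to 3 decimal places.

(0.244, 0.318)

SE₁ = √(p̂₁(1−p̂₁)/n₁) = √(0.5280·0.4720/997) = 0.01581; SE₂ = √(0.2470·0.7530/326) = 0.02389.
Independent samples: SE of the difference = √(SE₁² + SE₂²) = √(0.0002499561 + 0.0005707321) = 0.02865.
z* for 80% confidence is 1.282, so the margin of error is 1.282 × 0.02865 = 0.03673.
Point estimate p̂₁ − p̂₂ = 0.5280 − 0.2470 = 0.2810.
0.2810 ± 0.03673 → (0.244, 0.318).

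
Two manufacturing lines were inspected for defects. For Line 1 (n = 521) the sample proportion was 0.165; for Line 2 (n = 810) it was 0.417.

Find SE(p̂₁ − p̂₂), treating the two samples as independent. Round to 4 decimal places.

0.0238

SE₁ = √(p̂₁(1−p̂₁)/n₁) = √(0.1650·0.8350/521) = 0.01626; SE₂ = √(0.4170·0.5830/810) = 0.01732.
Independent samples: SE of the difference = √(SE₁² + SE₂²) = √(0.0002643876 + 0.0002999824) = 0.02376.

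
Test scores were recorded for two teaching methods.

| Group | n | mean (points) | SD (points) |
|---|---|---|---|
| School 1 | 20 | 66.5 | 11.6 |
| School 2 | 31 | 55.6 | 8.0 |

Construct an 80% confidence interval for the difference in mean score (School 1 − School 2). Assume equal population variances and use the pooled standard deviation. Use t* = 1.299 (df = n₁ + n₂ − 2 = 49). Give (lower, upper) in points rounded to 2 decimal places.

(7.34, 14.46)

s_p = √[((n₁−1)s₁² + (n₂−1)s₂²)/(n₁+n₂−2)] = √[(19·11.6² + 30·8.0²)/49] = 9.5582.
SE = 9.5582·√(1/20 + 1/31) = 2.7414.
With t* = 1.299, margin = 1.299 × 2.7414 = 3.5611.
x̄₁ − x̄₂ = 66.5 − 55.6 = 10.9000; interval 10.9000 ± 3.5611 = (7.34, 14.46).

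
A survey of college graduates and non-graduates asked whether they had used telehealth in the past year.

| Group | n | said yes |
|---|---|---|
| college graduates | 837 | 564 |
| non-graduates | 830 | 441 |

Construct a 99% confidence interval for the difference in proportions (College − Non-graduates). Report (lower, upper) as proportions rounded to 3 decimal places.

(0.081, 0.204)

Sample proportions: 564/837 = 0.6738, 441/830 = 0.5313.
Each SE is √(p̂(1−p̂)/n): √(0.6738·0.3262/837) = 0.01620 and √(0.5313·0.4687/830) = 0.01732.
SE(p̂₁ − p̂₂) = √(SE₁² + SE₂²) = √(0.00026244 + 0.0002999824) = 0.02372, since the two samples are independent.
At 99% confidence z* = 2.576; margin = 2.576 × 0.02372 = 0.06110.
The difference is 0.6738 − 0.5313 = 0.1425, so the interval is 0.1425 ± 0.06110 = (0.081, 0.204).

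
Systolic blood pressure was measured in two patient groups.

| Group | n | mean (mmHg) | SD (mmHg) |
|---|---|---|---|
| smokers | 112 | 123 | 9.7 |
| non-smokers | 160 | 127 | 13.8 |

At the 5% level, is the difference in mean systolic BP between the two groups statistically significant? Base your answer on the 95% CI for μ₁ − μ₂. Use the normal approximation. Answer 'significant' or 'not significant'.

Standard errors of each mean: 9.7/√112 = 0.9166 and 13.8/√160 = 1.0910.
SE(x̄₁ − x̄₂) = √(0.9166² + 1.0910²) = 1.4249 for independent samples with unequal variances.
With z* = 1.960, the margin is 1.960 × 1.4249 = 2.7928.
x̄₁ − x̄₂ = 123 − 127 = -4.0000; the interval is -4.0000 ± 2.7928 = (-6.7928, -1.2072).
The interval (-6.7928, -1.2072) does not contain 0, so the difference is significant.

significant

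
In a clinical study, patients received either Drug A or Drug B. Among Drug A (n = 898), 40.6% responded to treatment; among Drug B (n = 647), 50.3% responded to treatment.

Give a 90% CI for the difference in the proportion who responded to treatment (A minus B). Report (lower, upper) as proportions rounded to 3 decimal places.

The two standard errors are √(0.4060×0.5940/898) = 0.01639 and √(0.5030×0.4970/647) = 0.01966.
Because the samples are independent, SE_diff = √(0.01639² + 0.01966²) = 0.02560.
Using z* = 1.645 for 90%, ME = 1.645 × 0.02560 = 0.04211.
p̂₁ − p̂₂ = -0.0970; interval -0.0970 ± 0.04211 gives (-0.139, -0.055).

(-0.139, -0.055)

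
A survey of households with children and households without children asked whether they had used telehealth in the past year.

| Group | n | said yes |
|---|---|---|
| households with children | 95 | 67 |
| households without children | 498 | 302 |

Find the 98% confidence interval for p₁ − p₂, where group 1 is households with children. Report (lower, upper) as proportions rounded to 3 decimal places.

(-0.021, 0.219)

First, p̂₁ = 67/95 = 0.7053; p̂₂ = 302/498 = 0.6064.
The two standard errors are √(0.7053×0.2947/95) = 0.04678 and √(0.6064×0.3936/498) = 0.02189.
Because the samples are independent, SE_diff = √(0.04678² + 0.02189²) = 0.05165.
Using z* = 2.326 for 98%, ME = 2.326 × 0.05165 = 0.12014.
p̂₁ − p̂₂ = 0.0989; interval 0.0989 ± 0.12014 gives (-0.021, 0.219).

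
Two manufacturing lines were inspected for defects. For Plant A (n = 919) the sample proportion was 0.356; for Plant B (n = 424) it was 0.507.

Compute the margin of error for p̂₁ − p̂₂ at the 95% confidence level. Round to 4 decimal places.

Each SE is √(p̂(1−p̂)/n): √(0.3560·0.6440/919) = 0.01579 and √(0.5070·0.4930/424) = 0.02428.
SE(p̂₁ − p̂₂) = √(SE₁² + SE₂²) = √(0.0002493241 + 0.0005895184) = 0.02896, since the two samples are independent.
At 95% confidence z* = 1.960; margin = 1.960 × 0.02896 = 0.05676.

0.0568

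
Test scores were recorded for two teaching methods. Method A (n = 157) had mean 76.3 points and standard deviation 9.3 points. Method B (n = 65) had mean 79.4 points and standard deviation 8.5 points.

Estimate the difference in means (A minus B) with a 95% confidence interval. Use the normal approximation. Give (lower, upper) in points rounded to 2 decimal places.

(-5.63, -0.57)

Standard errors of each mean: 9.3/√157 = 0.7422 and 8.5/√65 = 1.0543.
SE(x̄₁ − x̄₂) = √(0.7422² + 1.0543²) = 1.2893 for independent samples with unequal variances.
With z* = 1.960, the margin is 1.960 × 1.2893 = 2.5270.
x̄₁ − x̄₂ = 76.3 − 79.4 = -3.1000; the interval is -3.1000 ± 2.5270 = (-5.63, -0.57).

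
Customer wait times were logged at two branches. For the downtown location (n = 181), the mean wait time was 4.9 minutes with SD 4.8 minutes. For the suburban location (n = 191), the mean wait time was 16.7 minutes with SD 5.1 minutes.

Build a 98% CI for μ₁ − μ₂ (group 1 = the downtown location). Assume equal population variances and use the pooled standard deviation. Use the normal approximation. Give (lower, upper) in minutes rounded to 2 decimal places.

s_p = √[((n₁−1)s₁² + (n₂−1)s₂²)/(n₁+n₂−2)] = √[(180·4.8² + 190·5.1²)/370] = 4.9563.
SE = 4.9563·√(1/181 + 1/191) = 0.5141.
With z* = 2.326, margin = 2.326 × 0.5141 = 1.1958.
x̄₁ − x̄₂ = 4.9 − 16.7 = -11.8000; interval -11.8000 ± 1.1958 = (-13.00, -10.60).

(-13.00, -10.60)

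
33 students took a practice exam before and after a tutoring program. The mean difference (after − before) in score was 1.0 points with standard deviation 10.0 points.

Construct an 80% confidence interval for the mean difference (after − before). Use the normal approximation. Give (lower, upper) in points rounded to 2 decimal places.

(-1.23, 3.23)

This is a matched-pairs design, so SE = s_d/√n = 10.0/√33 = 1.7408.
Margin = 1.282 × 1.7408 = 2.2317; the interval is 1.0 ± 2.2317 = (-1.23, 3.23).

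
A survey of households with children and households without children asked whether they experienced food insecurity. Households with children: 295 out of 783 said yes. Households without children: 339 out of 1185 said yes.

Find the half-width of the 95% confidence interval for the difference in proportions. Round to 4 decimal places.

First, p̂₁ = 295/783 = 0.3768; p̂₂ = 339/1185 = 0.2861.
The two standard errors are √(0.3768×0.6232/783) = 0.01732 and √(0.2861×0.7139/1185) = 0.01313.
Because the samples are independent, SE_diff = √(0.01732² + 0.01313²) = 0.02173.
Using z* = 1.960 for 95%, ME = 1.960 × 0.02173 = 0.04259.

0.0426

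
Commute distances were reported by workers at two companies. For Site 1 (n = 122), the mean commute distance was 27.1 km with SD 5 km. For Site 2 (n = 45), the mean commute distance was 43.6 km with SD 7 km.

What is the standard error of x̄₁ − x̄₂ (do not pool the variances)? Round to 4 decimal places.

1.1375

Standard errors of each mean: 5/√122 = 0.4527 and 7/√45 = 1.0435.
SE(x̄₁ − x̄₂) = √(0.4527² + 1.0435²) = 1.1375 for independent samples with unequal variances.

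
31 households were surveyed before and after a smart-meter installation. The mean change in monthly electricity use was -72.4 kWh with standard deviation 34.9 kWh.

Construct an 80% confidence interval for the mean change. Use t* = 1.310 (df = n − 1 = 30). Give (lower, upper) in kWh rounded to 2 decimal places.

(-80.61, -64.19)

Paired design: SE = s_d/√n = 34.9/√31 = 6.2682.
t* = 1.310; margin of error = 1.310 × 6.2682 = 8.2113.
-72.4 ± 8.2113 → (-80.61, -64.19).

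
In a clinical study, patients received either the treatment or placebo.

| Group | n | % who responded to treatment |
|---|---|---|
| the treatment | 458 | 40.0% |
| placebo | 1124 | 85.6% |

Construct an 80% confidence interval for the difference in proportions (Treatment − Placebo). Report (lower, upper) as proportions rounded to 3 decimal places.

(-0.488, -0.424)

The two standard errors are √(0.4000×0.6000/458) = 0.02289 and √(0.8560×0.1440/1124) = 0.01047.
Because the samples are independent, SE_diff = √(0.02289² + 0.01047²) = 0.02517.
Using z* = 1.282 for 80%, ME = 1.282 × 0.02517 = 0.03227.
p̂₁ − p̂₂ = -0.4560; interval -0.4560 ± 0.03227 gives (-0.488, -0.424).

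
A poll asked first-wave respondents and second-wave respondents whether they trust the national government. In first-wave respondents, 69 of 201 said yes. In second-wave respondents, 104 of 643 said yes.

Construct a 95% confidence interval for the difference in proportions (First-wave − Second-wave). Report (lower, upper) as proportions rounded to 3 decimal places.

(0.110, 0.253)

p̂₁ = 69/201 = 0.3433 and p̂₂ = 104/643 = 0.1617.
SE₁ = √(p̂₁(1−p̂₁)/n₁) = √(0.3433·0.6567/201) = 0.03349; SE₂ = √(0.1617·0.8383/643) = 0.01452.
Independent samples: SE of the difference = √(SE₁² + SE₂²) = √(0.0011215801 + 0.0002108304) = 0.03650.
z* for 95% confidence is 1.960, so the margin of error is 1.960 × 0.03650 = 0.07154.
Point estimate p̂₁ − p̂₂ = 0.3433 − 0.1617 = 0.1816.
0.1816 ± 0.07154 → (0.110, 0.253).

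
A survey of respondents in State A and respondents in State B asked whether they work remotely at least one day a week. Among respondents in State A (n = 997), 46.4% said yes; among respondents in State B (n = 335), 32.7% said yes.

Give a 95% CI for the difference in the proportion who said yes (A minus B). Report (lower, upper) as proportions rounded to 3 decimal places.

(0.078, 0.196)

Each SE is √(p̂(1−p̂)/n): √(0.4640·0.5360/997) = 0.01579 and √(0.3270·0.6730/335) = 0.02563.
SE(p̂₁ − p̂₂) = √(SE₁² + SE₂²) = √(0.0002493241 + 0.0006568969) = 0.03010, since the two samples are independent.
At 95% confidence z* = 1.960; margin = 1.960 × 0.03010 = 0.05900.
The difference is 0.4640 − 0.3270 = 0.1370, so the interval is 0.1370 ± 0.05900 = (0.078, 0.196).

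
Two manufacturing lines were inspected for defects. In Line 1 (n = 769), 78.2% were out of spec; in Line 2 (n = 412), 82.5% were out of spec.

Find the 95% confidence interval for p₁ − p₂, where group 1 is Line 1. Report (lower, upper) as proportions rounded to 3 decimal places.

Each SE is √(p̂(1−p̂)/n): √(0.7820·0.2180/769) = 0.01489 and √(0.8250·0.1750/412) = 0.01872.
SE(p̂₁ − p̂₂) = √(SE₁² + SE₂²) = √(0.0002217121 + 0.0003504384) = 0.02392, since the two samples are independent.
At 95% confidence z* = 1.960; margin = 1.960 × 0.02392 = 0.04688.
The difference is 0.7820 − 0.8250 = -0.0430, so the interval is -0.0430 ± 0.04688 = (-0.090, 0.004).

(-0.090, 0.004)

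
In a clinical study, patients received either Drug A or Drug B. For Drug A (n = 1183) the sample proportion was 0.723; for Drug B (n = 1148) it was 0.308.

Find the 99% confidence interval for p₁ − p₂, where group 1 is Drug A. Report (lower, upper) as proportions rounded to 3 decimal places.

(0.366, 0.464)

The two standard errors are √(0.7230×0.2770/1183) = 0.01301 and √(0.3080×0.6920/1148) = 0.01363.
Because the samples are independent, SE_diff = √(0.01301² + 0.01363²) = 0.01884.
Using z* = 2.576 for 99%, ME = 2.576 × 0.01884 = 0.04853.
p̂₁ − p̂₂ = 0.4150; interval 0.4150 ± 0.04853 gives (0.366, 0.464).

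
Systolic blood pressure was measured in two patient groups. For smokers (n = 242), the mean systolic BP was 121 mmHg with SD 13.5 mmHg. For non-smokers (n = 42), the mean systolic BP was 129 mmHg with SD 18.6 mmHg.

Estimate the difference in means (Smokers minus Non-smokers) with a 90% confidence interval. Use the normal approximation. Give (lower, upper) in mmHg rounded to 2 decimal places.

(-12.93, -3.07)

SE₁ = s₁/√n₁ = 13.5/√242 = 0.8678; SE₂ = 18.6/√42 = 2.8700.
Independent samples, unequal variances: SE_diff = √(SE₁² + SE₂²) = √(0.75307684 + 8.2369) = 2.9983.
z* = 1.645, so margin of error = 1.645 × 2.9983 = 4.9322.
Difference in means = 121 − 129 = -8.0000.
-8.0000 ± 4.9322 → (-12.93, -3.07).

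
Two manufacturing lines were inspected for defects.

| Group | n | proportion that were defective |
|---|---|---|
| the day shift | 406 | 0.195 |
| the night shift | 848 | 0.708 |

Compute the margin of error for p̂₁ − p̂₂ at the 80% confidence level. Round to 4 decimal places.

SE₁ = √(p̂₁(1−p̂₁)/n₁) = √(0.1950·0.8050/406) = 0.01966; SE₂ = √(0.7080·0.2920/848) = 0.01561.
Independent samples: SE of the difference = √(SE₁² + SE₂²) = √(0.0003865156 + 0.0002436721) = 0.02510.
z* for 80% confidence is 1.282, so the margin of error is 1.282 × 0.02510 = 0.03218.

0.0322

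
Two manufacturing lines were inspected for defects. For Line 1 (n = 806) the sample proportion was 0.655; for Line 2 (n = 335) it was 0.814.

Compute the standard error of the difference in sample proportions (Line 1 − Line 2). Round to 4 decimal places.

0.0271

Each SE is √(p̂(1−p̂)/n): √(0.6550·0.3450/806) = 0.01674 and √(0.8140·0.1860/335) = 0.02126.
SE(p̂₁ − p̂₂) = √(SE₁² + SE₂²) = √(0.0002802276 + 0.0004519876) = 0.02706, since the two samples are independent.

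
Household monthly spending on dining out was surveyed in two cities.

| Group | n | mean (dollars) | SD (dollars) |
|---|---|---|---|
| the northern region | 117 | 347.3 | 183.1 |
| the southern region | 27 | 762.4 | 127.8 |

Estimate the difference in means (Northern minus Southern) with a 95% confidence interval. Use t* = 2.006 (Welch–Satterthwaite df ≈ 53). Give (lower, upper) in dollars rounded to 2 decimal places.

Standard errors of each mean: 183.1/√117 = 16.9276 and 127.8/√27 = 24.5951.
SE(x̄₁ − x̄₂) = √(16.9276² + 24.5951²) = 29.8574 for independent samples with unequal variances.
With t* = 2.006, the margin is 2.006 × 29.8574 = 59.8939.
x̄₁ − x̄₂ = 347.3 − 762.4 = -415.1000; the interval is -415.1000 ± 59.8939 = (-474.99, -355.21).

(-474.99, -355.21)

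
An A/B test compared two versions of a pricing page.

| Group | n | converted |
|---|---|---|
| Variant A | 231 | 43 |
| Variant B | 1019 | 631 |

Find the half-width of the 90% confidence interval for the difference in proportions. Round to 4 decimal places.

0.0490

p̂₁ = 43/231 = 0.1861 and p̂₂ = 631/1019 = 0.6192.
SE₁ = √(p̂₁(1−p̂₁)/n₁) = √(0.1861·0.8139/231) = 0.02561; SE₂ = √(0.6192·0.3808/1019) = 0.01521.
Independent samples: SE of the difference = √(SE₁² + SE₂²) = √(0.0006558721 + 0.0002313441) = 0.02979.
z* for 90% confidence is 1.645, so the margin of error is 1.645 × 0.02979 = 0.04900.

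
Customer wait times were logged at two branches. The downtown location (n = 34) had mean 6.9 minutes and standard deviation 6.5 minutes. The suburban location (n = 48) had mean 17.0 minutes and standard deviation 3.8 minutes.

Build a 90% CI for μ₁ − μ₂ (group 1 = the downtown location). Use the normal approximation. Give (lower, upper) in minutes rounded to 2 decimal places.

(-12.14, -8.06)

Per-group SEs: s₁/√n₁ = 6.5/√34 = 1.1147, s₂/√n₂ = 3.8/√48 = 0.5485.
Unpooled SE of the difference: √(1.24255609 + 0.30085225) = 1.2423.
Margin of error = z* · SE = 1.645 × 1.2423 = 2.0436.
x̄₁ − x̄₂ = 6.9 − 17.0 = -10.1000.
CI: -10.1000 ± 2.0436 = (-12.14, -8.06).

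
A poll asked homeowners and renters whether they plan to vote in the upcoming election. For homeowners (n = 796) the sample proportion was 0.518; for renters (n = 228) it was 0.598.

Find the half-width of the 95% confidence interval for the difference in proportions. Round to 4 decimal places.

0.0725

Each SE is √(p̂(1−p̂)/n): √(0.5180·0.4820/796) = 0.01771 and √(0.5980·0.4020/228) = 0.03247.
SE(p̂₁ − p̂₂) = √(SE₁² + SE₂²) = √(0.0003136441 + 0.0010543009) = 0.03699, since the two samples are independent.
At 95% confidence z* = 1.960; margin = 1.960 × 0.03699 = 0.07250.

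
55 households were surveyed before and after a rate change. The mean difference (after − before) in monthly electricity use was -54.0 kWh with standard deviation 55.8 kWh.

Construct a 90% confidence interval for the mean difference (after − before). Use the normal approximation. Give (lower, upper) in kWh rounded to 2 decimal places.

(-66.38, -41.62)

Paired design: SE = s_d/√n = 55.8/√55 = 7.5241.
z* = 1.645; margin of error = 1.645 × 7.5241 = 12.3771.
-54.0 ± 12.3771 → (-66.38, -41.62).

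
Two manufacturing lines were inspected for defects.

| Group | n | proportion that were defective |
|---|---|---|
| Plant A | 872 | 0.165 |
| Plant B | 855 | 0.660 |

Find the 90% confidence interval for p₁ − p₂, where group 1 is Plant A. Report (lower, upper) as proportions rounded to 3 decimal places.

The two standard errors are √(0.1650×0.8350/872) = 0.01257 and √(0.6600×0.3400/855) = 0.01620.
Because the samples are independent, SE_diff = √(0.01257² + 0.01620²) = 0.02050.
Using z* = 1.645 for 90%, ME = 1.645 × 0.02050 = 0.03372.
p̂₁ − p̂₂ = -0.4950; interval -0.4950 ± 0.03372 gives (-0.529, -0.461).

(-0.529, -0.461)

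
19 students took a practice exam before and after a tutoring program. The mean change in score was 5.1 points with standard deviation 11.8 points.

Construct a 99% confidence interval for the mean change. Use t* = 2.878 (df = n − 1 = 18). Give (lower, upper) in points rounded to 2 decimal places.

(-2.69, 12.89)

This is a matched-pairs design, so SE = s_d/√n = 11.8/√19 = 2.7071.
Margin = 2.878 × 2.7071 = 7.7910; the interval is 5.1 ± 7.7910 = (-2.69, 12.89).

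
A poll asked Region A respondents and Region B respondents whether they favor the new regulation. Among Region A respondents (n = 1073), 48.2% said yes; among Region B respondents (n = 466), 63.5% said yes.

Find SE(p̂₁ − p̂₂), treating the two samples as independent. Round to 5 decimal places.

0.02702

SE₁ = √(p̂₁(1−p̂₁)/n₁) = √(0.4820·0.5180/1073) = 0.01525; SE₂ = √(0.6350·0.3650/466) = 0.02230.
Independent samples: SE of the difference = √(SE₁² + SE₂²) = √(0.0002325625 + 0.00049729) = 0.02702.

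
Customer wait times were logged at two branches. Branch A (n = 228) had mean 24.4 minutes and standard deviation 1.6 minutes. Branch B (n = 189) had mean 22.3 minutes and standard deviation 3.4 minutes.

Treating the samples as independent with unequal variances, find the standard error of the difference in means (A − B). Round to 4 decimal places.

Standard errors of each mean: 1.6/√228 = 0.1060 and 3.4/√189 = 0.2473.
SE(x̄₁ − x̄₂) = √(0.1060² + 0.2473²) = 0.2691 for independent samples with unequal variances.

0.2691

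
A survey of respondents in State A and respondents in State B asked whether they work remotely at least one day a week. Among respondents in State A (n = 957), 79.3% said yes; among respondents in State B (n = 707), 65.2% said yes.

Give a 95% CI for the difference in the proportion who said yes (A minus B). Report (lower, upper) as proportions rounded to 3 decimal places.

The two standard errors are √(0.7930×0.2070/957) = 0.01310 and √(0.6520×0.3480/707) = 0.01791.
Because the samples are independent, SE_diff = √(0.01310² + 0.01791²) = 0.02219.
Using z* = 1.960 for 95%, ME = 1.960 × 0.02219 = 0.04349.
p̂₁ − p̂₂ = 0.1410; interval 0.1410 ± 0.04349 gives (0.098, 0.184).

(0.098, 0.184)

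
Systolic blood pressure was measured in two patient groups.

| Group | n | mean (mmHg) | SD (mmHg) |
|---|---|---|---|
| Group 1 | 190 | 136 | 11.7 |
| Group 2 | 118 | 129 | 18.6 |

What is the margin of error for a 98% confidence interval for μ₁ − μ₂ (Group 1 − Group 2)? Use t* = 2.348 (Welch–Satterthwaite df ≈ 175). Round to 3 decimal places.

4.487

Per-group SEs: s₁/√n₁ = 11.7/√190 = 0.8488, s₂/√n₂ = 18.6/√118 = 1.7123.
Unpooled SE of the difference: √(0.72046144 + 2.93197129) = 1.9111.
Margin of error = t* · SE = 2.348 × 1.9111 = 4.4873.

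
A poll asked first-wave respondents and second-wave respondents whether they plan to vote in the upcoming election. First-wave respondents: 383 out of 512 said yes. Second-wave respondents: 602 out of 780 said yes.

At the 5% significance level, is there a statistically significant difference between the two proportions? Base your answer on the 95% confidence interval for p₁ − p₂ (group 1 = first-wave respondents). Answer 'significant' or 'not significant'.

not significant

p̂₁ = 383/512 = 0.7480 and p̂₂ = 602/780 = 0.7718.
SE₁ = √(p̂₁(1−p̂₁)/n₁) = √(0.7480·0.2520/512) = 0.01919; SE₂ = √(0.7718·0.2282/780) = 0.01503.
Independent samples: SE of the difference = √(SE₁² + SE₂²) = √(0.0003682561 + 0.0002259009) = 0.02438.
z* for 95% confidence is 1.960, so the margin of error is 1.960 × 0.02438 = 0.04778.
Point estimate p̂₁ − p̂₂ = 0.7480 − 0.7718 = -0.0238.
-0.0238 ± 0.04778 → (-0.07158, 0.02398).
The interval (-0.07158, 0.02398) contains 0, so the difference is not significant.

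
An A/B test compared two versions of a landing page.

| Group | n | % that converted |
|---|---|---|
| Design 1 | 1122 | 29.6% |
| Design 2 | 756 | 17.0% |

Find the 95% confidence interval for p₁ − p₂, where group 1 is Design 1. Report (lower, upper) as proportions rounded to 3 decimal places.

SE₁ = √(p̂₁(1−p̂₁)/n₁) = √(0.2960·0.7040/1122) = 0.01363; SE₂ = √(0.1700·0.8300/756) = 0.01366.
Independent samples: SE of the difference = √(SE₁² + SE₂²) = √(0.0001857769 + 0.0001865956) = 0.01930.
z* for 95% confidence is 1.960, so the margin of error is 1.960 × 0.01930 = 0.03783.
Point estimate p̂₁ − p̂₂ = 0.2960 − 0.1700 = 0.1260.
0.1260 ± 0.03783 → (0.088, 0.164).

(0.088, 0.164)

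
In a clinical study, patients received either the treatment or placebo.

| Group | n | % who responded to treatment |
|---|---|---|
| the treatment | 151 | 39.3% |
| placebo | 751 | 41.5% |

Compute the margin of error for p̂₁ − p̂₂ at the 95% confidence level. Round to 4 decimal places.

Each SE is √(p̂(1−p̂)/n): √(0.3930·0.6070/151) = 0.03975 and √(0.4150·0.5850/751) = 0.01798.
SE(p̂₁ − p̂₂) = √(SE₁² + SE₂²) = √(0.0015800625 + 0.0003232804) = 0.04363, since the two samples are independent.
At 95% confidence z* = 1.960; margin = 1.960 × 0.04363 = 0.08551.

0.0855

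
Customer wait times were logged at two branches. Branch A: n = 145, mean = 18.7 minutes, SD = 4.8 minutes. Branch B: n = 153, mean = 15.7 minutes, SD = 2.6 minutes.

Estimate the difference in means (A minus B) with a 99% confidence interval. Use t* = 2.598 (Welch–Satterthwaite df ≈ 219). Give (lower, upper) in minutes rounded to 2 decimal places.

SE₁ = s₁/√n₁ = 4.8/√145 = 0.3986; SE₂ = 2.6/√153 = 0.2102.
Independent samples, unequal variances: SE_diff = √(SE₁² + SE₂²) = √(0.15888196 + 0.04418404) = 0.4506.
t* = 2.598, so margin of error = 2.598 × 0.4506 = 1.1707.
Difference in means = 18.7 − 15.7 = 3.0000.
3.0000 ± 1.1707 → (1.83, 4.17).

(1.83, 4.17)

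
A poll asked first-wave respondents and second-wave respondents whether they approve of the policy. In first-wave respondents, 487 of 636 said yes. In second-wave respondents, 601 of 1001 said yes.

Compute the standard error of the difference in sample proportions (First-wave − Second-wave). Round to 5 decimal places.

0.02284

Sample proportions: 487/636 = 0.7657, 601/1001 = 0.6004.
Each SE is √(p̂(1−p̂)/n): √(0.7657·0.2343/636) = 0.01680 and √(0.6004·0.3996/1001) = 0.01548.
SE(p̂₁ − p̂₂) = √(SE₁² + SE₂²) = √(0.00028224 + 0.0002396304) = 0.02284, since the two samples are independent.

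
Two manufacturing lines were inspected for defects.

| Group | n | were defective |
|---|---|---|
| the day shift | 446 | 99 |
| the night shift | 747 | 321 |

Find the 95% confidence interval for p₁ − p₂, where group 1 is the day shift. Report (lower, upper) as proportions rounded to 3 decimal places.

(-0.260, -0.155)

p̂₁ = 99/446 = 0.2220 and p̂₂ = 321/747 = 0.4297.
SE₁ = √(p̂₁(1−p̂₁)/n₁) = √(0.2220·0.7780/446) = 0.01968; SE₂ = √(0.4297·0.5703/747) = 0.01811.
Independent samples: SE of the difference = √(SE₁² + SE₂²) = √(0.0003873024 + 0.0003279721) = 0.02674.
z* for 95% confidence is 1.960, so the margin of error is 1.960 × 0.02674 = 0.05241.
Point estimate p̂₁ − p̂₂ = 0.2220 − 0.4297 = -0.2077.
-0.2077 ± 0.05241 → (-0.260, -0.155).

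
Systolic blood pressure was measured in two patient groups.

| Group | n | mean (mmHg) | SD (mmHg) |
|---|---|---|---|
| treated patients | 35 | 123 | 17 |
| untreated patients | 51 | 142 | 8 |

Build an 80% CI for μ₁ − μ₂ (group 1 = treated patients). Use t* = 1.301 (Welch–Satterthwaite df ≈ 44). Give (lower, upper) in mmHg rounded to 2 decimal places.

SE₁ = s₁/√n₁ = 17/√35 = 2.8735; SE₂ = 8/√51 = 1.1202.
Independent samples, unequal variances: SE_diff = √(SE₁² + SE₂²) = √(8.25700225 + 1.25484804) = 3.0841.
t* = 1.301, so margin of error = 1.301 × 3.0841 = 4.0124.
Difference in means = 123 − 142 = -19.0000.
-19.0000 ± 4.0124 → (-23.01, -14.99).

(-23.01, -14.99)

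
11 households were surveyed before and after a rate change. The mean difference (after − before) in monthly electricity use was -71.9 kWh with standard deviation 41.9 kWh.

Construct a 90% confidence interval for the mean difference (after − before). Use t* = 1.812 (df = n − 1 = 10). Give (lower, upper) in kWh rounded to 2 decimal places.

(-94.79, -49.01)

Paired design: SE = s_d/√n = 41.9/√11 = 12.6333.
t* = 1.812; margin of error = 1.812 × 12.6333 = 22.8915.
-71.9 ± 22.8915 → (-94.79, -49.01).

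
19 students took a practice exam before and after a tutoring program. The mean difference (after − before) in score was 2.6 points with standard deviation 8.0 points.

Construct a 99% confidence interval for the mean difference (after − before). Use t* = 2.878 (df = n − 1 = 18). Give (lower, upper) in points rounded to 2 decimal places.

Paired design: SE = s_d/√n = 8.0/√19 = 1.8353.
t* = 2.878; margin of error = 2.878 × 1.8353 = 5.2820.
2.6 ± 5.2820 → (-2.68, 7.88).

(-2.68, 7.88)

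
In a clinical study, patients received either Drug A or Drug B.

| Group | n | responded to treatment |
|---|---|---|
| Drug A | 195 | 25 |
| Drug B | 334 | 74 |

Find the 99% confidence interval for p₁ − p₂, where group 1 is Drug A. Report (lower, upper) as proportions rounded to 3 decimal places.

First, p̂₁ = 25/195 = 0.1282; p̂₂ = 74/334 = 0.2216.
The two standard errors are √(0.1282×0.8718/195) = 0.02394 and √(0.2216×0.7784/334) = 0.02273.
Because the samples are independent, SE_diff = √(0.02394² + 0.02273²) = 0.03301.
Using z* = 2.576 for 99%, ME = 2.576 × 0.03301 = 0.08503.
p̂₁ − p̂₂ = -0.0934; interval -0.0934 ± 0.08503 gives (-0.178, -0.008).

(-0.178, -0.008)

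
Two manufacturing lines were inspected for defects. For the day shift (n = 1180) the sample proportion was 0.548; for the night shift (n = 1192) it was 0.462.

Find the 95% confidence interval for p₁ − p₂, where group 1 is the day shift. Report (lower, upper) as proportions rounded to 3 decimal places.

(0.046, 0.126)

Each SE is √(p̂(1−p̂)/n): √(0.5480·0.4520/1180) = 0.01449 and √(0.4620·0.5380/1192) = 0.01444.
SE(p̂₁ − p̂₂) = √(SE₁² + SE₂²) = √(0.0002099601 + 0.0002085136) = 0.02046, since the two samples are independent.
At 95% confidence z* = 1.960; margin = 1.960 × 0.02046 = 0.04010.
The difference is 0.5480 − 0.4620 = 0.0860, so the interval is 0.0860 ± 0.04010 = (0.046, 0.126).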